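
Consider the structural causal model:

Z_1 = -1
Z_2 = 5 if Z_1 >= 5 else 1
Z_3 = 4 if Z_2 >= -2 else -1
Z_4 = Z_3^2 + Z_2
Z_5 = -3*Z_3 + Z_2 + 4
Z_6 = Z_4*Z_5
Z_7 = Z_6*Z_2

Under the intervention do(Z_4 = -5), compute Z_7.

35

The intervention breaks the incoming arrows to Z_4: Z_4 = Z_3^2 + Z_2 no longer applies, and Z_4 = -5.
Z_2 = 5 if Z_1 >= 5 else 1  [with Z_1=-1]  = 1
Z_3 = 4 if Z_2 >= -2 else -1  [with Z_2=1]  = 4
Z_5 = -3*Z_3 + Z_2 + 4  [with Z_3=4, Z_2=1]  = -7
Z_6 = Z_4*Z_5  [with Z_4=-5, Z_5=-7]  = 35
Z_7 = Z_6*Z_2  [with Z_6=35, Z_2=1]  = 35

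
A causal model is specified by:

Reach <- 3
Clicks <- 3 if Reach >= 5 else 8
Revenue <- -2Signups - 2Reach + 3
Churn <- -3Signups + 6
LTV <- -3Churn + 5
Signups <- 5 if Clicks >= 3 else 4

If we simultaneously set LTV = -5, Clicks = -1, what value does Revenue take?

The joint intervention fixes LTV = -5, Clicks = -1, removing each variable's own equation.
Signups = 5 if Clicks >= 3 else 4  [with Clicks=-1]  = 4
Revenue = -2Signups - 2Reach + 3  [with Signups=4, Reach=3]  = -11

-11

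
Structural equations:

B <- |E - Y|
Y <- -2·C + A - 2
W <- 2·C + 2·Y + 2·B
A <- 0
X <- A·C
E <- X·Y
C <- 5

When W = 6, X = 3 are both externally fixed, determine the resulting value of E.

Under do(W = 6, X = 3), each intervened variable's structural equation is replaced by its fixed value.
Y = -2·C + A - 2  [with C=5, A=0]  = -12
E = X·Y  [with X=3, Y=-12]  = -36

-36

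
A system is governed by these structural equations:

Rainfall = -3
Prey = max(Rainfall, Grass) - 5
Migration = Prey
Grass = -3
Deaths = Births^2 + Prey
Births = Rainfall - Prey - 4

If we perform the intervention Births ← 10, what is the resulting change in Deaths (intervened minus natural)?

99

Intervening sets Births = 10 and removes its equation (Births = Rainfall - Prey - 4).
Prey = max(Rainfall, Grass) - 5  [with Rainfall=-3, Grass=-3]  = -8
Deaths = Births^2 + Prey  [with Births=10, Prey=-8]  = 92
Without intervention: Prey = max(Rainfall, Grass) - 5  [with Rainfall=-3, Grass=-3]  = -8; Births = Rainfall - Prey - 4  [with Rainfall=-3, Prey=-8]  = 1; Deaths = Births^2 + Prey  [with Births=1, Prey=-8]  = -7.
Change = 92 − (-7) = 99.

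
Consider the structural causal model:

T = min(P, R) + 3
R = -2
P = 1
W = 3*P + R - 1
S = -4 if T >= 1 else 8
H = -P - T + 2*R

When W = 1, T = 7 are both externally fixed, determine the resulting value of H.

-12

Setting W = 1, T = 7 by intervention discards those variables' equations.
H = -P - T + 2*R  [with P=1, T=7, R=-2]  = -12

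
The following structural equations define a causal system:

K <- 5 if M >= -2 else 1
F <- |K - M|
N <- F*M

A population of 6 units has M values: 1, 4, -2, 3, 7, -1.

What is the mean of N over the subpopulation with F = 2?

Conditioning on F=2 selects the 2 unit(s) with M ∈ {3, 7}. Their N values: 6, 14. Mean = 10.

10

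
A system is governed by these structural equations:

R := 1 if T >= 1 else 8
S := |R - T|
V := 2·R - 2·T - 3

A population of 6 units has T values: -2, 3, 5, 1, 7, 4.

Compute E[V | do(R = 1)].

do(R=1) breaks R's dependence on T. With R=1 fixed, V across the units is 3, -7, -11, -3, -15, -9, mean -7.

-7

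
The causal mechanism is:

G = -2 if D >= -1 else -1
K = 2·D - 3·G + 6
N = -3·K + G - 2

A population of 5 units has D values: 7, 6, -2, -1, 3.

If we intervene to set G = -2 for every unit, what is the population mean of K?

17.2

Every unit gets G=-2 under the intervention. K values become 26, 24, 8, 10, 18; E[K|do(G=-2)] = 17.2.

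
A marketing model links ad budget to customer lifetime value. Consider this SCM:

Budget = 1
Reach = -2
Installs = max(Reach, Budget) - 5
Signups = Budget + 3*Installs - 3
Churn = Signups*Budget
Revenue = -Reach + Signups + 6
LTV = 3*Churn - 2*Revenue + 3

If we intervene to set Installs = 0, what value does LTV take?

-15

The intervention breaks the incoming arrows to Installs: Installs = max(Reach, Budget) - 5 no longer applies, and Installs = 0.
Signups = Budget + 3*Installs - 3  [with Budget=1, Installs=0]  = -2
Churn = Signups*Budget  [with Signups=-2, Budget=1]  = -2
Revenue = -Reach + Signups + 6  [with Reach=-2, Signups=-2]  = 6
LTV = 3*Churn - 2*Revenue + 3  [with Churn=-2, Revenue=6]  = -15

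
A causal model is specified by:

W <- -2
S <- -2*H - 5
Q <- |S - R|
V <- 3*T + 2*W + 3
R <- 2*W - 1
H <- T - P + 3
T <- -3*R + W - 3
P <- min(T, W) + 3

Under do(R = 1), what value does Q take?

do(R=1) replaces the equation R <- 2*W - 1 with the constant R = 1.
T = -3*R + W - 3  [with R=1, W=-2]  = -8
P = min(T, W) + 3  [with T=-8, W=-2]  = -5
H = T - P + 3  [with T=-8, P=-5]  = 0
S = -2*H - 5  [with H=0]  = -5
Q = |S - R|  [with S=-5, R=1]  = 6

6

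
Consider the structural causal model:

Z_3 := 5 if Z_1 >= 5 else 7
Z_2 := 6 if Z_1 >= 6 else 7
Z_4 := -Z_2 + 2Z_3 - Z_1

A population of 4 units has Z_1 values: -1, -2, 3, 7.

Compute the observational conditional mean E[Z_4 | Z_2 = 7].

E[Z_4|Z_2=7] averages over only the 3 units with Z_2=7 (Z_1 = -1, -2, 3): Z_4 = 8, 9, 4, mean 7.

7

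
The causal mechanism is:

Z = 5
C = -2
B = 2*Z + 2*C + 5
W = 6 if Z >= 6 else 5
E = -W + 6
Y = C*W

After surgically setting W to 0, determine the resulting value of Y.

Under do(W=0), the mechanism W = 6 if Z >= 6 else 5 is discarded; W is fixed at 0.
Y = C*W  [with C=-2, W=0]  = 0

0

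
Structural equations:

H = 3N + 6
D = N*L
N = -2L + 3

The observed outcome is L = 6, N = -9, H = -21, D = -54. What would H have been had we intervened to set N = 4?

18

The intervention breaks the incoming arrows to N: N = -2L + 3 no longer applies, and N = 4.
H = 3N + 6  [with N=4]  = 18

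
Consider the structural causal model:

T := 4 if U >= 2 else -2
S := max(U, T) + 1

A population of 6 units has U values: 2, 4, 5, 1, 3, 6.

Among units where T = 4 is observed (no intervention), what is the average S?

Conditioning on T=4 selects the 5 unit(s) with U ∈ {2, 4, 5, 3, 6}. Their S values: 5, 5, 6, 5, 7. Mean = 5.6.

5.6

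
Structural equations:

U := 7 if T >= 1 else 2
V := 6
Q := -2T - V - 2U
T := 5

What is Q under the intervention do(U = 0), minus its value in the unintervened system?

The intervention breaks the incoming arrows to U: U := 7 if T >= 1 else 2 no longer applies, and U = 0.
Q = -2T - V - 2U  [with T=5, V=6, U=0]  = -16
Without intervention: U = 7 if T >= 1 else 2  [with T=5]  = 7; Q = -2T - V - 2U  [with T=5, V=6, U=7]  = -30.
Change = -16 − (-30) = 14.

14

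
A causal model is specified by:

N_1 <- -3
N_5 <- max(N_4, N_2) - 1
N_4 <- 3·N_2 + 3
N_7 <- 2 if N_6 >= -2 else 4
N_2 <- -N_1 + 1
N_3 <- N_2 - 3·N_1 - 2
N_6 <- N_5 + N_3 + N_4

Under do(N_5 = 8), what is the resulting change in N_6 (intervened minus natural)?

-6

The intervention breaks the incoming arrows to N_5: N_5 <- max(N_4, N_2) - 1 no longer applies, and N_5 = 8.
N_2 = -N_1 + 1  [with N_1=-3]  = 4
N_3 = N_2 - 3·N_1 - 2  [with N_2=4, N_1=-3]  = 11
N_4 = 3·N_2 + 3  [with N_2=4]  = 15
N_6 = N_5 + N_3 + N_4  [with N_5=8, N_3=11, N_4=15]  = 34
Without intervention: N_2 = -N_1 + 1  [with N_1=-3]  = 4; N_3 = N_2 - 3·N_1 - 2  [with N_2=4, N_1=-3]  = 11; N_4 = 3·N_2 + 3  [with N_2=4]  = 15; N_5 = max(N_4, N_2) - 1  [with N_4=15, N_2=4]  = 14; N_6 = N_5 + N_3 + N_4  [with N_5=14, N_3=11, N_4=15]  = 40.
Change = 34 − 40 = -6.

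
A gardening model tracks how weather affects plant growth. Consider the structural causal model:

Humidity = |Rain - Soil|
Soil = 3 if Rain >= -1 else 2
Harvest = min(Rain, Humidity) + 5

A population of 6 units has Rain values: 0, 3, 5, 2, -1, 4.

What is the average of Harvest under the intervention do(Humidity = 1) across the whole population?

5.5

do(Humidity=1) breaks Humidity's dependence on Rain. With Humidity=1 fixed, Harvest across the units is 5, 6, 6, 6, 4, 6, mean 5.5.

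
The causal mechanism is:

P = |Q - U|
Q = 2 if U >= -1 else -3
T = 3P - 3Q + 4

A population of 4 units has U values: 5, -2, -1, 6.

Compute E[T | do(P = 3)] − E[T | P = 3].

3.75

Every unit gets P=3 under the intervention. T values become 7, 22, 7, 7; E[T|do(P=3)] = 10.75.
Observing P=3 restricts to units where P's equation naturally yields 3: U ∈ {5, -1}. In that subpopulation T = 7, 7, mean 7.
Difference = 10.75 − 7 = 3.75.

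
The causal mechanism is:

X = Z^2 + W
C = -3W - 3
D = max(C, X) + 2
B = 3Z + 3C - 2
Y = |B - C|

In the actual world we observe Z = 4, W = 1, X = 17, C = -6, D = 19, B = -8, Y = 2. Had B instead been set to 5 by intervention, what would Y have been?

11

Intervening sets B = 5 and removes its equation (B = 3Z + 3C - 2).
C = -3W - 3  [with W=1]  = -6
Y = |B - C|  [with B=5, C=-6]  = 11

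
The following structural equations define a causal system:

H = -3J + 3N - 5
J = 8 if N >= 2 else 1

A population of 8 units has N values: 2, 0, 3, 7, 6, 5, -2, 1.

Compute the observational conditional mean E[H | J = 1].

E[H|J=1] averages over only the 3 units with J=1 (N = 0, -2, 1): H = -8, -14, -5, mean -9.

-9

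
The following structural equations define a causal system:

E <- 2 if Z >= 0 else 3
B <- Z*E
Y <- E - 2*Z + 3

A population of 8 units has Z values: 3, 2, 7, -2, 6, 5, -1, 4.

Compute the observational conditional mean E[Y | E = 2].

Observing E=2 restricts to units where E's equation naturally yields 2: Z ∈ {3, 2, 7, 6, 5, 4}. In that subpopulation Y = -1, 1, -9, -7, -5, -3, mean -4.

-4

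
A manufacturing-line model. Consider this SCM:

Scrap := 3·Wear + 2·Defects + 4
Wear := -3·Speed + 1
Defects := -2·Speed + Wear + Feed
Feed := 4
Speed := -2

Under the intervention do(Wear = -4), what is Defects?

4

The intervention breaks the incoming arrows to Wear: Wear := -3·Speed + 1 no longer applies, and Wear = -4.
Defects = -2·Speed + Wear + Feed  [with Speed=-2, Wear=-4, Feed=4]  = 4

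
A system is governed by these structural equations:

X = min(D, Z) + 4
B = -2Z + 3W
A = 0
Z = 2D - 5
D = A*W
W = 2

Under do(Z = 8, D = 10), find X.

12

The joint intervention fixes Z = 8, D = 10, removing each variable's own equation.
X = min(D, Z) + 4  [with D=10, Z=8]  = 12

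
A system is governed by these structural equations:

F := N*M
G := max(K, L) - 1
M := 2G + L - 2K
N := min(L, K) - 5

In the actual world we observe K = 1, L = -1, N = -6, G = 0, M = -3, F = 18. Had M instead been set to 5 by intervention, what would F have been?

The intervention breaks the incoming arrows to M: M := 2G + L - 2K no longer applies, and M = 5.
N = min(L, K) - 5  [with L=-1, K=1]  = -6
F = N*M  [with N=-6, M=5]  = -30

-30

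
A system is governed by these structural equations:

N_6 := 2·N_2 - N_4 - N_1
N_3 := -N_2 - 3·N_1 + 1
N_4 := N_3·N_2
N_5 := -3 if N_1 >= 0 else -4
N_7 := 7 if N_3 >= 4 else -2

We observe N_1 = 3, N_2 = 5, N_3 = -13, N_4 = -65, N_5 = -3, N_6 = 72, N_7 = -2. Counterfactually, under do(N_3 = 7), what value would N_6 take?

The intervention breaks the incoming arrows to N_3: N_3 := -N_2 - 3·N_1 + 1 no longer applies, and N_3 = 7.
N_4 = N_3·N_2  [with N_3=7, N_2=5]  = 35
N_6 = 2·N_2 - N_4 - N_1  [with N_2=5, N_4=35, N_1=3]  = -28

-28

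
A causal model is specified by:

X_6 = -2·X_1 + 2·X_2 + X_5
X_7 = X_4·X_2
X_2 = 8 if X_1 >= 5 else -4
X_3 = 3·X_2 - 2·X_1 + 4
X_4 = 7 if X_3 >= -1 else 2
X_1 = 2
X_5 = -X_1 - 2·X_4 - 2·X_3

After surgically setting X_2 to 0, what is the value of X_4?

7

Under do(X_2=0), the mechanism X_2 = 8 if X_1 >= 5 else -4 is discarded; X_2 is fixed at 0.
X_3 = 3·X_2 - 2·X_1 + 4  [with X_2=0, X_1=2]  = 0
X_4 = 7 if X_3 >= -1 else 2  [with X_3=0]  = 7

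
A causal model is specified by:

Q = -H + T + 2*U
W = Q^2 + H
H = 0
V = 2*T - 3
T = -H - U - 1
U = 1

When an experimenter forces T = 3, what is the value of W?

The intervention breaks the incoming arrows to T: T = -H - U - 1 no longer applies, and T = 3.
Q = -H + T + 2*U  [with H=0, T=3, U=1]  = 5
W = Q^2 + H  [with Q=5, H=0]  = 25

25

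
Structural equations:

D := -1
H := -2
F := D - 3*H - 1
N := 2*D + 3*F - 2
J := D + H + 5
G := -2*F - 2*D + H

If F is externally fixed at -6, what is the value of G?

The intervention breaks the incoming arrows to F: F := D - 3*H - 1 no longer applies, and F = -6.
G = -2*F - 2*D + H  [with F=-6, D=-1, H=-2]  = 12

12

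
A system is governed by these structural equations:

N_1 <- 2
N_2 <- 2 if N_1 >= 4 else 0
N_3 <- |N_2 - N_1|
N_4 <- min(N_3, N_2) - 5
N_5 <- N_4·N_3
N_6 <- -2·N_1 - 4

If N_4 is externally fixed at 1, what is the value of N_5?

2

Intervening sets N_4 = 1 and removes its equation (N_4 <- min(N_3, N_2) - 5).
N_2 = 2 if N_1 >= 4 else 0  [with N_1=2]  = 0
N_3 = |N_2 - N_1|  [with N_2=0, N_1=2]  = 2
N_5 = N_4·N_3  [with N_4=1, N_3=2]  = 2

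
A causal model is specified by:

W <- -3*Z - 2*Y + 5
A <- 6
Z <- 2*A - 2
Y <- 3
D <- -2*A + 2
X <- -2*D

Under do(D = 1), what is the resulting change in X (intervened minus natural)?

The intervention breaks the incoming arrows to D: D <- -2*A + 2 no longer applies, and D = 1.
X = -2*D  [with D=1]  = -2
Without intervention: D = -2*A + 2  [with A=6]  = -10; X = -2*D  [with D=-10]  = 20.
Change = -2 − 20 = -22.

-22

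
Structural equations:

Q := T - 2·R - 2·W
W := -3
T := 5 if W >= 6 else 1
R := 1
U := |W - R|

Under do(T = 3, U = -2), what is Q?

7

The joint intervention fixes T = 3, U = -2, removing each variable's own equation.
Q = T - 2·R - 2·W  [with T=3, R=1, W=-3]  = 7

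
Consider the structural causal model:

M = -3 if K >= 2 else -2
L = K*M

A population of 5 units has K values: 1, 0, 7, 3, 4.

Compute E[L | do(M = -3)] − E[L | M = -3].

Every unit gets M=-3 under the intervention. L values become -3, 0, -21, -9, -12; E[L|do(M=-3)] = -9.
E[L|M=-3] averages over only the 3 units with M=-3 (K = 7, 3, 4): L = -21, -9, -12, mean -14.
Difference = -9 − (-14) = 5.

5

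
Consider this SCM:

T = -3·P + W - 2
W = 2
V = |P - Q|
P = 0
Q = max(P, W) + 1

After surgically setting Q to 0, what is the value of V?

do(Q=0) replaces the equation Q = max(P, W) + 1 with the constant Q = 0.
V = |P - Q|  [with P=0, Q=0]  = 0

0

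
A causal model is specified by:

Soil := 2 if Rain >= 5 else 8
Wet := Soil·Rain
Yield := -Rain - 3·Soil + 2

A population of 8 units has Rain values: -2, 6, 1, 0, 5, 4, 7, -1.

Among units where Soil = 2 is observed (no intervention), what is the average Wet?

Observing Soil=2 restricts to units where Soil's equation naturally yields 2: Rain ∈ {6, 5, 7}. In that subpopulation Wet = 12, 10, 14, mean 12.

12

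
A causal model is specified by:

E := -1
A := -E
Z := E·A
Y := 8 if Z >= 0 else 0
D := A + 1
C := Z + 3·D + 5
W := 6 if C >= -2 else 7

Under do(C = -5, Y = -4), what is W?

7

Under do(C = -5, Y = -4), each intervened variable's structural equation is replaced by its fixed value.
W = 6 if C >= -2 else 7  [with C=-5]  = 7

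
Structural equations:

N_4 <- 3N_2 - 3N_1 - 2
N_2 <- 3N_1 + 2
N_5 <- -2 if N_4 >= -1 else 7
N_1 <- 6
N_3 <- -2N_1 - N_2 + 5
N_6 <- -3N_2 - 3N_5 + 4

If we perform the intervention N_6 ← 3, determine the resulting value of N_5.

do(N_6=3) replaces the equation N_6 <- -3N_2 - 3N_5 + 4 with the constant N_6 = 3.
Since N_5 is not a descendant of the intervened variable, it is unaffected.
N_2 = 3N_1 + 2  [with N_1=6]  = 20
N_4 = 3N_2 - 3N_1 - 2  [with N_2=20, N_1=6]  = 40
N_5 = -2 if N_4 >= -1 else 7  [with N_4=40]  = -2

-2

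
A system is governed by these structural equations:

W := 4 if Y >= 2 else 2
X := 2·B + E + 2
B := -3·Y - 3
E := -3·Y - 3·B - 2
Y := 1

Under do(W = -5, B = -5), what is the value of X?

The joint intervention fixes W = -5, B = -5, removing each variable's own equation.
E = -3·Y - 3·B - 2  [with Y=1, B=-5]  = 10
X = 2·B + E + 2  [with B=-5, E=10]  = 2

2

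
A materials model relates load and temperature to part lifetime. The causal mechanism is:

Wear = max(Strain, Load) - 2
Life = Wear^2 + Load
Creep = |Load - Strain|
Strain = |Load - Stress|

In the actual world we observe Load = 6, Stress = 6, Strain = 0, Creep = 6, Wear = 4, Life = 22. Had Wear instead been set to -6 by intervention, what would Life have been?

The intervention breaks the incoming arrows to Wear: Wear = max(Strain, Load) - 2 no longer applies, and Wear = -6.
Life = Wear^2 + Load  [with Wear=-6, Load=6]  = 42

42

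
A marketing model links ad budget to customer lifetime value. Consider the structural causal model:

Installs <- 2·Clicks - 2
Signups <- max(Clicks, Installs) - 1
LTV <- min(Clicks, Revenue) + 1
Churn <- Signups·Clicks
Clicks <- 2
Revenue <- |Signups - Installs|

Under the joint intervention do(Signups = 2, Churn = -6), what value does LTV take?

1

Setting Signups = 2, Churn = -6 by intervention discards those variables' equations.
Installs = 2·Clicks - 2  [with Clicks=2]  = 2
Revenue = |Signups - Installs|  [with Signups=2, Installs=2]  = 0
LTV = min(Clicks, Revenue) + 1  [with Clicks=2, Revenue=0]  = 1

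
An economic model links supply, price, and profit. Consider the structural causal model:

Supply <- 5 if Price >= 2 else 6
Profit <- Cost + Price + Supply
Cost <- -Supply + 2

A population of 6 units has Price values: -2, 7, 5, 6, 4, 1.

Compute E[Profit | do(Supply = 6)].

Every unit gets Supply=6 under the intervention. Profit values become 0, 9, 7, 8, 6, 3; E[Profit|do(Supply=6)] = 5.5.

5.5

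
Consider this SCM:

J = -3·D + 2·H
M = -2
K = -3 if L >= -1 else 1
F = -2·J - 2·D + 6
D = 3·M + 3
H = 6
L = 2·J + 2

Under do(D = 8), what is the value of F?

The intervention breaks the incoming arrows to D: D = 3·M + 3 no longer applies, and D = 8.
J = -3·D + 2·H  [with D=8, H=6]  = -12
F = -2·J - 2·D + 6  [with J=-12, D=8]  = 14

14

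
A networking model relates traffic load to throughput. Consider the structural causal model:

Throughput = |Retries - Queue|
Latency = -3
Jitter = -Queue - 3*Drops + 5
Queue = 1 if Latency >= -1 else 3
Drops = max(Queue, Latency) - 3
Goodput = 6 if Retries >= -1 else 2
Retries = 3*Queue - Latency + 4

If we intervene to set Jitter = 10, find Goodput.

6

Under do(Jitter=10), the mechanism Jitter = -Queue - 3*Drops + 5 is discarded; Jitter is fixed at 10.
Since Goodput is not a descendant of the intervened variable, it is unaffected.
Queue = 1 if Latency >= -1 else 3  [with Latency=-3]  = 3
Retries = 3*Queue - Latency + 4  [with Queue=3, Latency=-3]  = 16
Goodput = 6 if Retries >= -1 else 2  [with Retries=16]  = 6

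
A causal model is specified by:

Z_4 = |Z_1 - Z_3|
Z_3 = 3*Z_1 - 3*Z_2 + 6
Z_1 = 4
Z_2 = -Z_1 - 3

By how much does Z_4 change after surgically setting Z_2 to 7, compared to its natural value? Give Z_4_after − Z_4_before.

-28

Under do(Z_2=7), the mechanism Z_2 = -Z_1 - 3 is discarded; Z_2 is fixed at 7.
Z_3 = 3*Z_1 - 3*Z_2 + 6  [with Z_1=4, Z_2=7]  = -3
Z_4 = |Z_1 - Z_3|  [with Z_1=4, Z_3=-3]  = 7
Without intervention: Z_2 = -Z_1 - 3  [with Z_1=4]  = -7; Z_3 = 3*Z_1 - 3*Z_2 + 6  [with Z_1=4, Z_2=-7]  = 39; Z_4 = |Z_1 - Z_3|  [with Z_1=4, Z_3=39]  = 35.
Change = 7 − 35 = -28.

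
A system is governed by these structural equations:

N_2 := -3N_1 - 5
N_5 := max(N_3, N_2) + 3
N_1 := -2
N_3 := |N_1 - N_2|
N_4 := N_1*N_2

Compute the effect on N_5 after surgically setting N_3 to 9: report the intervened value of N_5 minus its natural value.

6

do(N_3=9) replaces the equation N_3 := |N_1 - N_2| with the constant N_3 = 9.
N_2 = -3N_1 - 5  [with N_1=-2]  = 1
N_5 = max(N_3, N_2) + 3  [with N_3=9, N_2=1]  = 12
Without intervention: N_2 = -3N_1 - 5  [with N_1=-2]  = 1; N_3 = |N_1 - N_2|  [with N_1=-2, N_2=1]  = 3; N_5 = max(N_3, N_2) + 3  [with N_3=3, N_2=1]  = 6.
Change = 12 − 6 = 6.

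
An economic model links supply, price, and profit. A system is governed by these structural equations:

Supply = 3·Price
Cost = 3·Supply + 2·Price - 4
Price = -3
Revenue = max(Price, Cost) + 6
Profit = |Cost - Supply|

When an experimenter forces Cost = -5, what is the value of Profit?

4

do(Cost=-5) replaces the equation Cost = 3·Supply + 2·Price - 4 with the constant Cost = -5.
Supply = 3·Price  [with Price=-3]  = -9
Profit = |Cost - Supply|  [with Cost=-5, Supply=-9]  = 4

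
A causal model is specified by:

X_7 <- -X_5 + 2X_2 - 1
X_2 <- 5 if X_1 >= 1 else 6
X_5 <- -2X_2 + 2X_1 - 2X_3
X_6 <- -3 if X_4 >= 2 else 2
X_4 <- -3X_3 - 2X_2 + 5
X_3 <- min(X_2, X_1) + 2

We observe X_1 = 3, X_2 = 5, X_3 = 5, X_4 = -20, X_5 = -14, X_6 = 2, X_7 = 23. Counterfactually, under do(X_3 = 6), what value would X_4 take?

The intervention breaks the incoming arrows to X_3: X_3 <- min(X_2, X_1) + 2 no longer applies, and X_3 = 6.
X_2 = 5 if X_1 >= 1 else 6  [with X_1=3]  = 5
X_4 = -3X_3 - 2X_2 + 5  [with X_3=6, X_2=5]  = -23

-23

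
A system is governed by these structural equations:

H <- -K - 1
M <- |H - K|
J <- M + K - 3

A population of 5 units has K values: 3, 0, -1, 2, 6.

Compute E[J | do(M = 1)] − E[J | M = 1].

Under do(M=1), M's equation is replaced by M=1 for every unit. Per-unit J: 1, -2, -3, 0, 4. Mean = 0.
Conditioning on M=1 selects the 2 unit(s) with K ∈ {0, -1}. Their J values: -2, -3. Mean = -2.5.
Difference = 0 − (-2.5) = 2.5.

2.5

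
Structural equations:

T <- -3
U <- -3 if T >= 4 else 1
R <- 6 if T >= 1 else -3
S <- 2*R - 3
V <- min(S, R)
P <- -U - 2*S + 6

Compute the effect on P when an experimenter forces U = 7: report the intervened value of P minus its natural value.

Under do(U=7), the mechanism U <- -3 if T >= 4 else 1 is discarded; U is fixed at 7.
R = 6 if T >= 1 else -3  [with T=-3]  = -3
S = 2*R - 3  [with R=-3]  = -9
P = -U - 2*S + 6  [with U=7, S=-9]  = 17
Without intervention: U = -3 if T >= 4 else 1  [with T=-3]  = 1; R = 6 if T >= 1 else -3  [with T=-3]  = -3; S = 2*R - 3  [with R=-3]  = -9; P = -U - 2*S + 6  [with U=1, S=-9]  = 23.
Change = 17 − 23 = -6.

-6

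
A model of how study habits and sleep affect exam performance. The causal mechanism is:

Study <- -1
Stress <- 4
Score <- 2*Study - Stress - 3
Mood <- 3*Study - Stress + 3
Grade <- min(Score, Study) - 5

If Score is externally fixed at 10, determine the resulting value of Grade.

-6

do(Score=10) replaces the equation Score <- 2*Study - Stress - 3 with the constant Score = 10.
Grade = min(Score, Study) - 5  [with Score=10, Study=-1]  = -6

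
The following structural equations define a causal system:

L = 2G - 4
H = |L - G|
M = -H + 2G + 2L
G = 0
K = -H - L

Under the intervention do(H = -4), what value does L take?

-4

Under do(H=-4), the mechanism H = |L - G| is discarded; H is fixed at -4.
Since L is not a descendant of the intervened variable, it is unaffected.
L = 2G - 4  [with G=0]  = -4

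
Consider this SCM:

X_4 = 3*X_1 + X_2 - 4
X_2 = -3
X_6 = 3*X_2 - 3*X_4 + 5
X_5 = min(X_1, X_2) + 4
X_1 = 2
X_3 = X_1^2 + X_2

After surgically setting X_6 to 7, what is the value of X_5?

1

do(X_6=7) replaces the equation X_6 = 3*X_2 - 3*X_4 + 5 with the constant X_6 = 7.
Since X_5 is not a descendant of the intervened variable, it is unaffected.
X_5 = min(X_1, X_2) + 4  [with X_1=2, X_2=-3]  = 1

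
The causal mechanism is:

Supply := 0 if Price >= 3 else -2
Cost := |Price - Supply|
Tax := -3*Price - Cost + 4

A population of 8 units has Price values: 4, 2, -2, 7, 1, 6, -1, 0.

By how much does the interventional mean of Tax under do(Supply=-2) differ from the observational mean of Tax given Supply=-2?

Under do(Supply=-2), Supply's equation is replaced by Supply=-2 for every unit. Per-unit Tax: -14, -6, 10, -26, -2, -22, 6, 2. Mean = -6.5.
Observing Supply=-2 restricts to units where Supply's equation naturally yields -2: Price ∈ {2, -2, 1, -1, 0}. In that subpopulation Tax = -6, 10, -2, 6, 2, mean 2.
Difference = -6.5 − 2 = -8.5.

-8.5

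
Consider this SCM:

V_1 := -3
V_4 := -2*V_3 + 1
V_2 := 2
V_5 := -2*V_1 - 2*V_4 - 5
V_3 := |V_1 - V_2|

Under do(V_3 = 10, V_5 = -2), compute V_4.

-19

The joint intervention fixes V_3 = 10, V_5 = -2, removing each variable's own equation.
V_4 = -2*V_3 + 1  [with V_3=10]  = -19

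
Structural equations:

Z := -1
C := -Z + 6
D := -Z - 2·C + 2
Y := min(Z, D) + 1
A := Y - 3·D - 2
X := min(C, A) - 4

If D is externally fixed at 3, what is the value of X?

The intervention breaks the incoming arrows to D: D := -Z - 2·C + 2 no longer applies, and D = 3.
C = -Z + 6  [with Z=-1]  = 7
Y = min(Z, D) + 1  [with Z=-1, D=3]  = 0
A = Y - 3·D - 2  [with Y=0, D=3]  = -11
X = min(C, A) - 4  [with C=7, A=-11]  = -15

-15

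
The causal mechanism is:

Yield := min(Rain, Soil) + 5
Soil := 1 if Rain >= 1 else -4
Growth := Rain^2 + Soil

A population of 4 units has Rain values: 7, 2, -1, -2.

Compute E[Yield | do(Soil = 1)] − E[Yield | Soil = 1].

do(Soil=1) breaks Soil's dependence on Rain. With Soil=1 fixed, Yield across the units is 6, 6, 4, 3, mean 4.75.
Observing Soil=1 restricts to units where Soil's equation naturally yields 1: Rain ∈ {7, 2}. In that subpopulation Yield = 6, 6, mean 6.
Difference = 4.75 − 6 = -1.25.

-1.25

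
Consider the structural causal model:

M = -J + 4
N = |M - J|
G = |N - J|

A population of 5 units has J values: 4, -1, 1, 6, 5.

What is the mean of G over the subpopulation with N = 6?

4

Conditioning on N=6 selects the 2 unit(s) with J ∈ {-1, 5}. Their G values: 7, 1. Mean = 4.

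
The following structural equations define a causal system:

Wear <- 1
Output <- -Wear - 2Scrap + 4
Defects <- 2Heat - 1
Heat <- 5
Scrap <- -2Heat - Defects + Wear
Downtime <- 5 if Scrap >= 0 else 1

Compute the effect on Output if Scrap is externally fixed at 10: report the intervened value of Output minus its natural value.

-56

Intervening sets Scrap = 10 and removes its equation (Scrap <- -2Heat - Defects + Wear).
Output = -Wear - 2Scrap + 4  [with Wear=1, Scrap=10]  = -17
Without intervention: Defects = 2Heat - 1  [with Heat=5]  = 9; Scrap = -2Heat - Defects + Wear  [with Heat=5, Defects=9, Wear=1]  = -18; Output = -Wear - 2Scrap + 4  [with Wear=1, Scrap=-18]  = 39.
Change = -17 − 39 = -56.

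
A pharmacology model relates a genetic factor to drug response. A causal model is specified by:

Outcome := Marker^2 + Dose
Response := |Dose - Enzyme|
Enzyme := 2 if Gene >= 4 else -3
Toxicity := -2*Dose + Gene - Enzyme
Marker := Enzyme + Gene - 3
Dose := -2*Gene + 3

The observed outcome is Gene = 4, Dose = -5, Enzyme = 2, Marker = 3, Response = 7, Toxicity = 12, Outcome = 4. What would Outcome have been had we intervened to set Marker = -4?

The intervention breaks the incoming arrows to Marker: Marker := Enzyme + Gene - 3 no longer applies, and Marker = -4.
Dose = -2*Gene + 3  [with Gene=4]  = -5
Outcome = Marker^2 + Dose  [with Marker=-4, Dose=-5]  = 11

11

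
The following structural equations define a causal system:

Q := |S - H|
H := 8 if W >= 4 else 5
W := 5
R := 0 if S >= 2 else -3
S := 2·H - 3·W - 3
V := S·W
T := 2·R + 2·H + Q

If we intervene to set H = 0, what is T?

12

Under do(H=0), the mechanism H := 8 if W >= 4 else 5 is discarded; H is fixed at 0.
S = 2·H - 3·W - 3  [with H=0, W=5]  = -18
R = 0 if S >= 2 else -3  [with S=-18]  = -3
Q = |S - H|  [with S=-18, H=0]  = 18
T = 2·R + 2·H + Q  [with R=-3, H=0, Q=18]  = 12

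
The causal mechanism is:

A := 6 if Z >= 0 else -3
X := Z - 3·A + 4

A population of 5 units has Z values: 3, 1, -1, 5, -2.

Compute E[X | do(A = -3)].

The intervention sets A=-3 in all 5 units regardless of Z. Recomputing X per unit gives 16, 14, 12, 18, 11; average 14.2.

14.2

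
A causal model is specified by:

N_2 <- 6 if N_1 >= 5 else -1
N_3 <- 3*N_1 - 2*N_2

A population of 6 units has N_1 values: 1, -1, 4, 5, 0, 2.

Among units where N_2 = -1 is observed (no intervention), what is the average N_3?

Conditioning on N_2=-1 selects the 5 unit(s) with N_1 ∈ {1, -1, 4, 0, 2}. Their N_3 values: 5, -1, 14, 2, 8. Mean = 5.6.

5.6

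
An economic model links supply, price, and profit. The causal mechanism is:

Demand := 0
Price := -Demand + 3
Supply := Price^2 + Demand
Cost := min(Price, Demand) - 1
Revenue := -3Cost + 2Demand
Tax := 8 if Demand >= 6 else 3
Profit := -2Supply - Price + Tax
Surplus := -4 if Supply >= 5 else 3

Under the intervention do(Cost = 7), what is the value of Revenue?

-21

Intervening sets Cost = 7 and removes its equation (Cost := min(Price, Demand) - 1).
Revenue = -3Cost + 2Demand  [with Cost=7, Demand=0]  = -21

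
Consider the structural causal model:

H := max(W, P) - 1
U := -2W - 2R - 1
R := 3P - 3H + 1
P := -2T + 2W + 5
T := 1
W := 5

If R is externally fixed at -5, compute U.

The intervention breaks the incoming arrows to R: R := 3P - 3H + 1 no longer applies, and R = -5.
U = -2W - 2R - 1  [with W=5, R=-5]  = -1

-1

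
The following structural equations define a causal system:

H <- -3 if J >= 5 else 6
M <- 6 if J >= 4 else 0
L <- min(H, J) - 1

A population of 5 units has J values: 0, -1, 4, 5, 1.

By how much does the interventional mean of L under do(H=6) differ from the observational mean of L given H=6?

0.8

Every unit gets H=6 under the intervention. L values become -1, -2, 3, 4, 0; E[L|do(H=6)] = 0.8.
E[L|H=6] averages over only the 4 units with H=6 (J = 0, -1, 4, 1): L = -1, -2, 3, 0, mean 0.
Difference = 0.8 − 0 = 0.8.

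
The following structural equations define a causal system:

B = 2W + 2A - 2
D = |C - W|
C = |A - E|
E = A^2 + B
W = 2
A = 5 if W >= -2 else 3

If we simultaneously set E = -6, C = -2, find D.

4

The joint intervention fixes E = -6, C = -2, removing each variable's own equation.
D = |C - W|  [with C=-2, W=2]  = 4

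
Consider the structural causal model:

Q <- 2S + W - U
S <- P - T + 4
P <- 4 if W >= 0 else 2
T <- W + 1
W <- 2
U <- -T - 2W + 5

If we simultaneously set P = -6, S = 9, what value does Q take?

22

The joint intervention fixes P = -6, S = 9, removing each variable's own equation.
T = W + 1  [with W=2]  = 3
U = -T - 2W + 5  [with T=3, W=2]  = -2
Q = 2S + W - U  [with S=9, W=2, U=-2]  = 22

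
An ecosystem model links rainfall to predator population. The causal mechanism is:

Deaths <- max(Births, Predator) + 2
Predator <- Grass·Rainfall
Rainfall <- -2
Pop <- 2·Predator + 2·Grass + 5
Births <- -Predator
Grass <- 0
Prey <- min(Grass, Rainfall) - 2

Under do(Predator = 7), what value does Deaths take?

9

Under do(Predator=7), the mechanism Predator <- Grass·Rainfall is discarded; Predator is fixed at 7.
Births = -Predator  [with Predator=7]  = -7
Deaths = max(Births, Predator) + 2  [with Births=-7, Predator=7]  = 9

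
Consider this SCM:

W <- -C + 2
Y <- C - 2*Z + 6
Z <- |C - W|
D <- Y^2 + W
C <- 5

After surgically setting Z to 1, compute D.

78

do(Z=1) replaces the equation Z <- |C - W| with the constant Z = 1.
W = -C + 2  [with C=5]  = -3
Y = C - 2*Z + 6  [with C=5, Z=1]  = 9
D = Y^2 + W  [with Y=9, W=-3]  = 78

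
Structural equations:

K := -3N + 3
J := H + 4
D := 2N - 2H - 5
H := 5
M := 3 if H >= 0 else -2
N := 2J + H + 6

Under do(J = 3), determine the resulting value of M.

Under do(J=3), the mechanism J := H + 4 is discarded; J is fixed at 3.
Since M is not a descendant of the intervened variable, it is unaffected.
M = 3 if H >= 0 else -2  [with H=5]  = 3

3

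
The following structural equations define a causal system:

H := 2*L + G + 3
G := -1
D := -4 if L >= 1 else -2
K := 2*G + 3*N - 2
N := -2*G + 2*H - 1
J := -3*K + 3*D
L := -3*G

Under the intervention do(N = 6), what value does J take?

-54

The intervention breaks the incoming arrows to N: N := -2*G + 2*H - 1 no longer applies, and N = 6.
L = -3*G  [with G=-1]  = 3
K = 2*G + 3*N - 2  [with G=-1, N=6]  = 14
D = -4 if L >= 1 else -2  [with L=3]  = -4
J = -3*K + 3*D  [with K=14, D=-4]  = -54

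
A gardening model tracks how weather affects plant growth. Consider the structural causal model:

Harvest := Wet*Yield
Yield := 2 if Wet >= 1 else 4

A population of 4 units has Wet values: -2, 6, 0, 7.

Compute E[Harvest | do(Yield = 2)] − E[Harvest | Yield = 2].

-7.5

The intervention sets Yield=2 in all 4 units regardless of Wet. Recomputing Harvest per unit gives -4, 12, 0, 14; average 5.5.
Conditioning on Yield=2 selects the 2 unit(s) with Wet ∈ {6, 7}. Their Harvest values: 12, 14. Mean = 13.
Difference = 5.5 − 13 = -7.5.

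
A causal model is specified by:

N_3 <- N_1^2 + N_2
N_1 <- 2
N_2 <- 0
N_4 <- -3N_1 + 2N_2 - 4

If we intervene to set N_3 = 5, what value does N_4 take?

-10

The intervention breaks the incoming arrows to N_3: N_3 <- N_1^2 + N_2 no longer applies, and N_3 = 5.
N_4 is not downstream of the intervention, so its value is determined by the original equations.
N_4 = -3N_1 + 2N_2 - 4  [with N_1=2, N_2=0]  = -10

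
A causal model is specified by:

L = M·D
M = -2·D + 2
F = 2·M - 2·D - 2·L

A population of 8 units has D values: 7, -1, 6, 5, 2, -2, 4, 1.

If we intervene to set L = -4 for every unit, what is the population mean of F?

do(L=-4) breaks L's dependence on D. With L=-4 fixed, F across the units is -30, 18, -24, -18, 0, 24, -12, 6, mean -4.5.

-4.5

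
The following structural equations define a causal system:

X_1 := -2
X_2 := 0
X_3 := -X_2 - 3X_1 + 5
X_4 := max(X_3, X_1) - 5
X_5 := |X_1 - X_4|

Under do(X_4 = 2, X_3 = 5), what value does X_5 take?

4

The joint intervention fixes X_4 = 2, X_3 = 5, removing each variable's own equation.
X_5 = |X_1 - X_4|  [with X_1=-2, X_4=2]  = 4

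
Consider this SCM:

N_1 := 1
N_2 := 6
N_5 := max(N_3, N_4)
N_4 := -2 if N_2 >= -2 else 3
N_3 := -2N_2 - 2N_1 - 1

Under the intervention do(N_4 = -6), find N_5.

Intervening sets N_4 = -6 and removes its equation (N_4 := -2 if N_2 >= -2 else 3).
N_3 = -2N_2 - 2N_1 - 1  [with N_2=6, N_1=1]  = -15
N_5 = max(N_3, N_4)  [with N_3=-15, N_4=-6]  = -6

-6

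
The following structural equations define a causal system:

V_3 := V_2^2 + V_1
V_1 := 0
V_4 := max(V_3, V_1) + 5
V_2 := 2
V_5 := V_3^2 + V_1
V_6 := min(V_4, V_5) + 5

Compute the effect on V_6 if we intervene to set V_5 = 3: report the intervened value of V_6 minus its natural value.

-6

The intervention breaks the incoming arrows to V_5: V_5 := V_3^2 + V_1 no longer applies, and V_5 = 3.
V_3 = V_2^2 + V_1  [with V_2=2, V_1=0]  = 4
V_4 = max(V_3, V_1) + 5  [with V_3=4, V_1=0]  = 9
V_6 = min(V_4, V_5) + 5  [with V_4=9, V_5=3]  = 8
Without intervention: V_3 = V_2^2 + V_1  [with V_2=2, V_1=0]  = 4; V_4 = max(V_3, V_1) + 5  [with V_3=4, V_1=0]  = 9; V_5 = V_3^2 + V_1  [with V_3=4, V_1=0]  = 16; V_6 = min(V_4, V_5) + 5  [with V_4=9, V_5=16]  = 14.
Change = 8 − 14 = -6.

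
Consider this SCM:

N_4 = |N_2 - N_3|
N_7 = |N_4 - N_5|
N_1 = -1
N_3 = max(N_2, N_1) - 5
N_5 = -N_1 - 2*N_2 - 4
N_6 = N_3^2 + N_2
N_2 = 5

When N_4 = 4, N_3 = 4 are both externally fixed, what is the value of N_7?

17

The joint intervention fixes N_4 = 4, N_3 = 4, removing each variable's own equation.
N_5 = -N_1 - 2*N_2 - 4  [with N_1=-1, N_2=5]  = -13
N_7 = |N_4 - N_5|  [with N_4=4, N_5=-13]  = 17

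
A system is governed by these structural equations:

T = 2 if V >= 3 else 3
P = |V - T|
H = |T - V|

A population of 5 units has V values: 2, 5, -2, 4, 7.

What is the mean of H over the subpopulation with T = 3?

E[H|T=3] averages over only the 2 units with T=3 (V = 2, -2): H = 1, 5, mean 3.

3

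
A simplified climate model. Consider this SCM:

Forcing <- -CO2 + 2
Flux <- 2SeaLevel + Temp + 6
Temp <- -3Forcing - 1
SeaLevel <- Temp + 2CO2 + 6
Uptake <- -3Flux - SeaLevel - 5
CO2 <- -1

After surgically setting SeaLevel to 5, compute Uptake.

-28

Under do(SeaLevel=5), the mechanism SeaLevel <- Temp + 2CO2 + 6 is discarded; SeaLevel is fixed at 5.
Forcing = -CO2 + 2  [with CO2=-1]  = 3
Temp = -3Forcing - 1  [with Forcing=3]  = -10
Flux = 2SeaLevel + Temp + 6  [with SeaLevel=5, Temp=-10]  = 6
Uptake = -3Flux - SeaLevel - 5  [with Flux=6, SeaLevel=5]  = -28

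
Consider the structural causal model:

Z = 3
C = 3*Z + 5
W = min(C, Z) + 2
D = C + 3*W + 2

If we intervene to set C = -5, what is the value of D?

Under do(C=-5), the mechanism C = 3*Z + 5 is discarded; C is fixed at -5.
W = min(C, Z) + 2  [with C=-5, Z=3]  = -3
D = C + 3*W + 2  [with C=-5, W=-3]  = -12

-12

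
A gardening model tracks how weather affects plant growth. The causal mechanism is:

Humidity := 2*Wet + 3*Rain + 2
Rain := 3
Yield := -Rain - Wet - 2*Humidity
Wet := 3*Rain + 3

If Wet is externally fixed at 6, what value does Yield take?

-55

Under do(Wet=6), the mechanism Wet := 3*Rain + 3 is discarded; Wet is fixed at 6.
Humidity = 2*Wet + 3*Rain + 2  [with Wet=6, Rain=3]  = 23
Yield = -Rain - Wet - 2*Humidity  [with Rain=3, Wet=6, Humidity=23]  = -55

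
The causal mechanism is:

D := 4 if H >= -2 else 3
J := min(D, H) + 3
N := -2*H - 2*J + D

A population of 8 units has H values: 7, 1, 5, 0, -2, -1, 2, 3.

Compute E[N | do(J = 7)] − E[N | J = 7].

Under do(J=7), J's equation is replaced by J=7 for every unit. Per-unit N: -24, -12, -20, -10, -6, -8, -14, -16. Mean = -13.75.
E[N|J=7] averages over only the 2 units with J=7 (H = 7, 5): N = -24, -20, mean -22.
Difference = -13.75 − (-22) = 8.25.

8.25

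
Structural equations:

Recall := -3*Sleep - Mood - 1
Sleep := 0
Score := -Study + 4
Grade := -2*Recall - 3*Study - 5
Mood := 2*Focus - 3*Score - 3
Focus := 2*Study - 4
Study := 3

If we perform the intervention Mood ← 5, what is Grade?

Under do(Mood=5), the mechanism Mood := 2*Focus - 3*Score - 3 is discarded; Mood is fixed at 5.
Recall = -3*Sleep - Mood - 1  [with Sleep=0, Mood=5]  = -6
Grade = -2*Recall - 3*Study - 5  [with Recall=-6, Study=3]  = -2

-2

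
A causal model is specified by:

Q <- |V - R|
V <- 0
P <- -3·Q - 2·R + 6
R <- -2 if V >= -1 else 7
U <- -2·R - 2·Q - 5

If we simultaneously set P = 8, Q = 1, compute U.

-3

The joint intervention fixes P = 8, Q = 1, removing each variable's own equation.
R = -2 if V >= -1 else 7  [with V=0]  = -2
U = -2·R - 2·Q - 5  [with R=-2, Q=1]  = -3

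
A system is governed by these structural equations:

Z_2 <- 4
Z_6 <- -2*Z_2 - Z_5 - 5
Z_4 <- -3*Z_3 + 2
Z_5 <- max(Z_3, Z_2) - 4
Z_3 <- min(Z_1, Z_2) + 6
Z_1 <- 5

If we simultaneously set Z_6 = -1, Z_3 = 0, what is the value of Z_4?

Under do(Z_6 = -1, Z_3 = 0), each intervened variable's structural equation is replaced by its fixed value.
Z_4 = -3*Z_3 + 2  [with Z_3=0]  = 2

2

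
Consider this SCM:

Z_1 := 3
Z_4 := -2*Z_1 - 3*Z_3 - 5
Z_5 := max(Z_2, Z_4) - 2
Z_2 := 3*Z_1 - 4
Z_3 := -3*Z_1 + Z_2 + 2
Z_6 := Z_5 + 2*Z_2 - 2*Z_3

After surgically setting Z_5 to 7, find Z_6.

21

The intervention breaks the incoming arrows to Z_5: Z_5 := max(Z_2, Z_4) - 2 no longer applies, and Z_5 = 7.
Z_2 = 3*Z_1 - 4  [with Z_1=3]  = 5
Z_3 = -3*Z_1 + Z_2 + 2  [with Z_1=3, Z_2=5]  = -2
Z_6 = Z_5 + 2*Z_2 - 2*Z_3  [with Z_5=7, Z_2=5, Z_3=-2]  = 21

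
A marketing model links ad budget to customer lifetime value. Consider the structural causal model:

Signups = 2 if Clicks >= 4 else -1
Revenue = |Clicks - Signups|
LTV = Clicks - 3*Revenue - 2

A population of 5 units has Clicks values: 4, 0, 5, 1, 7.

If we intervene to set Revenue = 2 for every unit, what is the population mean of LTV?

-4.6

do(Revenue=2) breaks Revenue's dependence on Clicks. With Revenue=2 fixed, LTV across the units is -4, -8, -3, -7, -1, mean -4.6.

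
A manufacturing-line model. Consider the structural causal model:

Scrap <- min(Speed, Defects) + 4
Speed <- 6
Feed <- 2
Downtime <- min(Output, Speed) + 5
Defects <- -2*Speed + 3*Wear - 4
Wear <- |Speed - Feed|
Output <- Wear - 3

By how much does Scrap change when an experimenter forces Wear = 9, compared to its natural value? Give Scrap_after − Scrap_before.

do(Wear=9) replaces the equation Wear <- |Speed - Feed| with the constant Wear = 9.
Defects = -2*Speed + 3*Wear - 4  [with Speed=6, Wear=9]  = 11
Scrap = min(Speed, Defects) + 4  [with Speed=6, Defects=11]  = 10
Without intervention: Wear = |Speed - Feed|  [with Speed=6, Feed=2]  = 4; Defects = -2*Speed + 3*Wear - 4  [with Speed=6, Wear=4]  = -4; Scrap = min(Speed, Defects) + 4  [with Speed=6, Defects=-4]  = 0.
Change = 10 − 0 = 10.

10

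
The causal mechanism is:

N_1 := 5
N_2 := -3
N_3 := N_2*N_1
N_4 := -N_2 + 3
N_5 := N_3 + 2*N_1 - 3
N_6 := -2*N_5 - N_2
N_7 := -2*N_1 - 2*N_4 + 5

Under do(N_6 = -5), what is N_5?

-8

do(N_6=-5) replaces the equation N_6 := -2*N_5 - N_2 with the constant N_6 = -5.
Since N_5 is not a descendant of the intervened variable, it is unaffected.
N_3 = N_2*N_1  [with N_2=-3, N_1=5]  = -15
N_5 = N_3 + 2*N_1 - 3  [with N_3=-15, N_1=5]  = -8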